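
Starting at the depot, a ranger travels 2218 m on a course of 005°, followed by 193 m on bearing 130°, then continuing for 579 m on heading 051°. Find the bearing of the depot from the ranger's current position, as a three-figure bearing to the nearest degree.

198°

Leg 1 (005°, 2218 m): east 2218 sin 5° = 193.31, north 2218 cos 5° = 2209.56
Leg 2 (130°, 193 m): east 193 sin 130° = 147.85, north 193 cos 130° = -124.06
Leg 3 (051°, 579 m): east 579 sin 51° = 449.97, north 579 cos 51° = 364.38
Net displacement: 791.13 east, 2449.88 north. Direction back to start is (-791.13, -2449.88): bearing = atan2(-791.13, -2449.88) mod 360° = 197.90° ≈ 198°.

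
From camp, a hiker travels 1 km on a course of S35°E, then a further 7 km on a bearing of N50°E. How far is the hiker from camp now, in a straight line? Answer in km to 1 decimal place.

7.0 km

Leg 1 (S35°E, 1 km): east 1 sin 145° = 0.57, north 1 cos 145° = -0.82
Leg 2 (N50°E, 7 km): east 7 sin 50° = 5.36, north 7 cos 50° = 4.50
Net: 5.94 east, 3.68 north. Distance = √((5.94)² + (3.68)²) = 6.984 km.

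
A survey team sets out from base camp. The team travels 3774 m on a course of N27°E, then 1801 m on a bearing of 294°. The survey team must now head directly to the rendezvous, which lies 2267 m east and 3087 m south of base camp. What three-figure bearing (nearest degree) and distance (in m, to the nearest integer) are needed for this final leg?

Leg 1 (N27°E, 3774 m): east 3774 sin 27° = 1713.36, north 3774 cos 27° = 3362.66
Leg 2 (294°, 1801 m): east 1801 sin 294° = -1645.30, north 1801 cos 294° = 732.53
Current position: (68.06, 4095.19). Target: (2267, -3087). Remaining: Δeast = 2198.94, Δnorth = -7182.19.
Bearing = atan2(2198.94, -7182.19) mod 360° = 162.98°; distance = √((2198.94)² + (-7182.19)²) = 7511.271 m.

163°, 7511 m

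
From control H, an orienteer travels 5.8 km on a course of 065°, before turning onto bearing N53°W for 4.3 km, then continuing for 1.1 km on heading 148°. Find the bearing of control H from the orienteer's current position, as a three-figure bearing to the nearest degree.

210°

Leg 1 (065°, 5.8 km): east 5.8 sin 65° = 5.26, north 5.8 cos 65° = 2.45
Leg 2 (N53°W, 4.3 km): east 4.3 sin 307° = -3.43, north 4.3 cos 307° = 2.59
Leg 3 (148°, 1.1 km): east 1.1 sin 148° = 0.58, north 1.1 cos 148° = -0.93
Net displacement: 2.41 east, 4.11 north. Direction back to start is (-2.41, -4.11): bearing = atan2(-2.41, -4.11) mod 360° = 210.36° ≈ 210°.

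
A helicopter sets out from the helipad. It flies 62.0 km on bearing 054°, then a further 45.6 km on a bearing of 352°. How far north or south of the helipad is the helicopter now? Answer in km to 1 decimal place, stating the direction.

81.6 km north

Leg 1 (054°, 62.0 km): east 62.0 sin 54° = 50.16, north 62.0 cos 54° = 36.44
Leg 2 (352°, 45.6 km): east 45.6 sin 352° = -6.35, north 45.6 cos 352° = 45.16
Net north component: 81.60 km.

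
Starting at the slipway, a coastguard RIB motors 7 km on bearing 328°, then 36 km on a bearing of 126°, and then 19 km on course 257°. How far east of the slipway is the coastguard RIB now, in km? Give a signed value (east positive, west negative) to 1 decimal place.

Leg 1 (328°, 7 km): east 7 sin 328° = -3.71, north 7 cos 328° = 5.94
Leg 2 (126°, 36 km): east 36 sin 126° = 29.12, north 36 cos 126° = -21.16
Leg 3 (257°, 19 km): east 19 sin 257° = -18.51, north 19 cos 257° = -4.27
Net east component: 6.90 km.

6.9 km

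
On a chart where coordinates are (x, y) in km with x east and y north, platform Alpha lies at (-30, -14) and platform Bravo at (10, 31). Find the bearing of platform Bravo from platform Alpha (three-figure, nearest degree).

042°

Δeast = 10 − -30 = 40.00; Δnorth = 31 − -14 = 45.00.
Bearing = atan2(Δeast, Δnorth) mod 360° = 41.63° ≈ 042°.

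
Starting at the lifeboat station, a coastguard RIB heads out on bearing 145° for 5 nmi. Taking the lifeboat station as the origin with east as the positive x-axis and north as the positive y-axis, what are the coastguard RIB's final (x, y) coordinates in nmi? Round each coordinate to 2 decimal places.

(2.87, -4.10)

Leg 1 (145°, 5 nmi): east 5 sin 145° = 2.87, north 5 cos 145° = -4.10
Summing: 2.87 nmi east, -4.10 nmi north → (2.87, -4.10).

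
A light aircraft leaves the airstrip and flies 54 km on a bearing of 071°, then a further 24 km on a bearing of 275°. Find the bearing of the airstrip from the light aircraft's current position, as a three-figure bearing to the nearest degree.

234°

Leg 1 (071°, 54 km): east 54 sin 71° = 51.06, north 54 cos 71° = 17.58
Leg 2 (275°, 24 km): east 24 sin 275° = -23.91, north 24 cos 275° = 2.09
Net displacement: 27.15 east, 19.67 north. Direction back to start is (-27.15, -19.67): bearing = atan2(-27.15, -19.67) mod 360° = 234.07° ≈ 234°.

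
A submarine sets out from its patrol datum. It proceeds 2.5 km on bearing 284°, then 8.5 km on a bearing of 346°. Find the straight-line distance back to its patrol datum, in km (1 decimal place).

Leg 1 (284°, 2.5 km): east 2.5 sin 284° = -2.43, north 2.5 cos 284° = 0.60
Leg 2 (346°, 8.5 km): east 8.5 sin 346° = -2.06, north 8.5 cos 346° = 8.25
Net: -4.48 east, 8.85 north. Distance = √((-4.48)² + (8.85)²) = 9.922 km.

9.9 km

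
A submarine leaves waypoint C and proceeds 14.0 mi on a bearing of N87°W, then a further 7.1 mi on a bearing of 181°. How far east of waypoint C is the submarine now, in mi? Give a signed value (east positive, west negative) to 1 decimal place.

-14.1 mi

Leg 1 (N87°W, 14.0 mi): east 14.0 sin 273° = -13.98, north 14.0 cos 273° = 0.73
Leg 2 (181°, 7.1 mi): east 7.1 sin 181° = -0.12, north 7.1 cos 181° = -7.10
Net east component: -14.10 mi.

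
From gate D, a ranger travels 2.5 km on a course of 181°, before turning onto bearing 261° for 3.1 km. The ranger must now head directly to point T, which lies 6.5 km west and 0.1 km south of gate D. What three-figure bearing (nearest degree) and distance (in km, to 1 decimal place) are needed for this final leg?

Leg 1 (181°, 2.5 km): east 2.5 sin 181° = -0.04, north 2.5 cos 181° = -2.50
Leg 2 (261°, 3.1 km): east 3.1 sin 261° = -3.06, north 3.1 cos 261° = -0.48
Current position: (-3.11, -2.98). Target: (-6.5, -0.1). Remaining: Δeast = -3.39, Δnorth = 2.88.
Bearing = atan2(-3.39, 2.88) mod 360° = 310.36°; distance = √((-3.39)² + (2.88)²) = 4.455 km.

310°, 4.5 km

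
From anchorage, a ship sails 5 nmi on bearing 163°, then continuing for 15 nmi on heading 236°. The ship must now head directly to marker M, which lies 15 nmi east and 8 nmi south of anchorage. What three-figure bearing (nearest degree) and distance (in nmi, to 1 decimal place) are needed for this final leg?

Leg 1 (163°, 5 nmi): east 5 sin 163° = 1.46, north 5 cos 163° = -4.78
Leg 2 (236°, 15 nmi): east 15 sin 236° = -12.44, north 15 cos 236° = -8.39
Current position: (-10.97, -13.17). Target: (15, -8). Remaining: Δeast = 25.97, Δnorth = 5.17.
Bearing = atan2(25.97, 5.17) mod 360° = 78.74°; distance = √((25.97)² + (5.17)²) = 26.483 nmi.

079°, 26.5 nmi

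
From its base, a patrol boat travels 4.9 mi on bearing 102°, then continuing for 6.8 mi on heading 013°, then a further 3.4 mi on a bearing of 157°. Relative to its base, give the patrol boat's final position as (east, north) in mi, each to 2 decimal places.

Leg 1 (102°, 4.9 mi): east 4.9 sin 102° = 4.79, north 4.9 cos 102° = -1.02
Leg 2 (013°, 6.8 mi): east 6.8 sin 13° = 1.53, north 6.8 cos 13° = 6.63
Leg 3 (157°, 3.4 mi): east 3.4 sin 157° = 1.33, north 3.4 cos 157° = -3.13
Summing: 7.65 mi east, 2.48 mi north → (7.65, 2.48).

(7.65, 2.48)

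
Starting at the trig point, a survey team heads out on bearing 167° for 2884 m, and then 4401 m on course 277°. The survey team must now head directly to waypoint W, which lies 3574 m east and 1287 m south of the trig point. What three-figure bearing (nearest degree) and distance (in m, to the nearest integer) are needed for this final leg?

082°, 7360 m

Leg 1 (167°, 2884 m): east 2884 sin 167° = 648.76, north 2884 cos 167° = -2810.08
Leg 2 (277°, 4401 m): east 4401 sin 277° = -4368.20, north 4401 cos 277° = 536.35
Current position: (-3719.44, -2273.74). Target: (3574, -1287). Remaining: Δeast = 7293.44, Δnorth = 986.74.
Bearing = atan2(7293.44, 986.74) mod 360° = 82.30°; distance = √((7293.44)² + (986.74)²) = 7359.882 m.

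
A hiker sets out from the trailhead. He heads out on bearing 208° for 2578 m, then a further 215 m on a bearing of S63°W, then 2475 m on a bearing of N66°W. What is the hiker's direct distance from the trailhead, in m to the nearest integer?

Leg 1 (208°, 2578 m): east 2578 sin 208° = -1210.30, north 2578 cos 208° = -2276.24
Leg 2 (S63°W, 215 m): east 215 sin 243° = -191.57, north 215 cos 243° = -97.61
Leg 3 (N66°W, 2475 m): east 2475 sin 294° = -2261.03, north 2475 cos 294° = 1006.67
Net: -3662.89 east, -1367.17 north. Distance = √((-3662.89)² + (-1367.17)²) = 3909.721 m.

3910 m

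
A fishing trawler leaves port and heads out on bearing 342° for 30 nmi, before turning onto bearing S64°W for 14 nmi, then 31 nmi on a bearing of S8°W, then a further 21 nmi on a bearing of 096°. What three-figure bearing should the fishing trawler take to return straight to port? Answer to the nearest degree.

Leg 1 (342°, 30 nmi): east 30 sin 342° = -9.27, north 30 cos 342° = 28.53
Leg 2 (S64°W, 14 nmi): east 14 sin 244° = -12.58, north 14 cos 244° = -6.14
Leg 3 (S8°W, 31 nmi): east 31 sin 188° = -4.31, north 31 cos 188° = -30.70
Leg 4 (096°, 21 nmi): east 21 sin 96° = 20.88, north 21 cos 96° = -2.20
Net displacement: -5.28 east, -10.50 north. Direction back to start is (5.28, 10.50): bearing = atan2(5.28, 10.50) mod 360° = 26.71° ≈ 027°.

027°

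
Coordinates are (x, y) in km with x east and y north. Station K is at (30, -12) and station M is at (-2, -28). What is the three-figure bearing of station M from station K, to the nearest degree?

Δeast = -2 − 30 = -32.00; Δnorth = -28 − -12 = -16.00.
Bearing = atan2(Δeast, Δnorth) mod 360° = 243.43° ≈ 243°.

243°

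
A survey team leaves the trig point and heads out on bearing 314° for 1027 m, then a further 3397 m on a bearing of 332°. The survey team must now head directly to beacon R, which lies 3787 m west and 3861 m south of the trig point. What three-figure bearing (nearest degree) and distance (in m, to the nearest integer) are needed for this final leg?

Leg 1 (314°, 1027 m): east 1027 sin 314° = -738.76, north 1027 cos 314° = 713.41
Leg 2 (332°, 3397 m): east 3397 sin 332° = -1594.79, north 3397 cos 332° = 2999.37
Current position: (-2333.56, 3712.79). Target: (-3787, -3861). Remaining: Δeast = -1453.44, Δnorth = -7573.79.
Bearing = atan2(-1453.44, -7573.79) mod 360° = 190.86°; distance = √((-1453.44)² + (-7573.79)²) = 7711.987 m.

191°, 7712 m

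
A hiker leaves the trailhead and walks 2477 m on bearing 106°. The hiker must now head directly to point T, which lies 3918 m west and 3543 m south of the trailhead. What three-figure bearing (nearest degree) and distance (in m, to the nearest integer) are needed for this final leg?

246°, 6918 m

Leg 1 (106°, 2477 m): east 2477 sin 106° = 2381.05, north 2477 cos 106° = -682.75
Current position: (2381.05, -682.75). Target: (-3918, -3543). Remaining: Δeast = -6299.05, Δnorth = -2860.25.
Bearing = atan2(-6299.05, -2860.25) mod 360° = 245.58°; distance = √((-6299.05)² + (-2860.25)²) = 6918.018 m.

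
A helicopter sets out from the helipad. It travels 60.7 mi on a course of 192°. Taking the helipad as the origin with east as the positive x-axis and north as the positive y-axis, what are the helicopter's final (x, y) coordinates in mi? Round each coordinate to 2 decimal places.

(-12.62, -59.37)

Leg 1 (192°, 60.7 mi): east 60.7 sin 192° = -12.62, north 60.7 cos 192° = -59.37
Summing: -12.62 mi east, -59.37 mi north → (-12.62, -59.37).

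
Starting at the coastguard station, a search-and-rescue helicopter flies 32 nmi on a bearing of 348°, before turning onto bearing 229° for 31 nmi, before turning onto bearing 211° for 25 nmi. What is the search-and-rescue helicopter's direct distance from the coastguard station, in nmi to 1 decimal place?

Leg 1 (348°, 32 nmi): east 32 sin 348° = -6.65, north 32 cos 348° = 31.30
Leg 2 (229°, 31 nmi): east 31 sin 229° = -23.40, north 31 cos 229° = -20.34
Leg 3 (211°, 25 nmi): east 25 sin 211° = -12.88, north 25 cos 211° = -21.43
Net: -42.93 east, -10.47 north. Distance = √((-42.93)² + (-10.47)²) = 44.183 nmi.

44.2 nmi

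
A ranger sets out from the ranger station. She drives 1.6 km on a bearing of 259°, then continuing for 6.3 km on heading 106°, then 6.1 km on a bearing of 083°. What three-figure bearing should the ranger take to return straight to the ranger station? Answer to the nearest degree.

277°

Leg 1 (259°, 1.6 km): east 1.6 sin 259° = -1.57, north 1.6 cos 259° = -0.31
Leg 2 (106°, 6.3 km): east 6.3 sin 106° = 6.06, north 6.3 cos 106° = -1.74
Leg 3 (083°, 6.1 km): east 6.1 sin 83° = 6.05, north 6.1 cos 83° = 0.74
Net displacement: 10.54 east, -1.30 north. Direction back to start is (-10.54, 1.30): bearing = atan2(-10.54, 1.30) mod 360° = 277.02° ≈ 277°.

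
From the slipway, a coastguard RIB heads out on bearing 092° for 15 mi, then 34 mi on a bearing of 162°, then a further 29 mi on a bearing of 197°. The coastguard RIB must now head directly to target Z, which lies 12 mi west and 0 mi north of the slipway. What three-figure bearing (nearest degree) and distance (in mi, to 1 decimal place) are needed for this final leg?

Leg 1 (092°, 15 mi): east 15 sin 92° = 14.99, north 15 cos 92° = -0.52
Leg 2 (162°, 34 mi): east 34 sin 162° = 10.51, north 34 cos 162° = -32.34
Leg 3 (197°, 29 mi): east 29 sin 197° = -8.48, north 29 cos 197° = -27.73
Current position: (17.02, -60.59). Target: (-12, 0). Remaining: Δeast = -29.02, Δnorth = 60.59.
Bearing = atan2(-29.02, 60.59) mod 360° = 334.41°; distance = √((-29.02)² + (60.59)²) = 67.183 mi.

334°, 67.2 mi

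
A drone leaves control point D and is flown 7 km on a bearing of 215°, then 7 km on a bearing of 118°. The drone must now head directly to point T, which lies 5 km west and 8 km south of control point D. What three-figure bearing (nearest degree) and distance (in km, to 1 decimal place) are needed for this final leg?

278°, 7.2 km

Leg 1 (215°, 7 km): east 7 sin 215° = -4.02, north 7 cos 215° = -5.73
Leg 2 (118°, 7 km): east 7 sin 118° = 6.18, north 7 cos 118° = -3.29
Current position: (2.17, -9.02). Target: (-5, -8). Remaining: Δeast = -7.17, Δnorth = 1.02.
Bearing = atan2(-7.17, 1.02) mod 360° = 278.10°; distance = √((-7.17)² + (1.02)²) = 7.238 km.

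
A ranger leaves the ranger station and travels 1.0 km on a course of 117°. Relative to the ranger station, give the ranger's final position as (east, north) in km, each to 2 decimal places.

(0.89, -0.45)

Leg 1 (117°, 1.0 km): east 1.0 sin 117° = 0.89, north 1.0 cos 117° = -0.45
Summing: 0.89 km east, -0.45 km north → (0.89, -0.45).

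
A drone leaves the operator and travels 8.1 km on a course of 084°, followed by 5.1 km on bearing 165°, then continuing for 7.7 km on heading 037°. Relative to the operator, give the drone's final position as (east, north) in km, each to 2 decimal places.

(14.01, 2.07)

Leg 1 (084°, 8.1 km): east 8.1 sin 84° = 8.06, north 8.1 cos 84° = 0.85
Leg 2 (165°, 5.1 km): east 5.1 sin 165° = 1.32, north 5.1 cos 165° = -4.93
Leg 3 (037°, 7.7 km): east 7.7 sin 37° = 4.63, north 7.7 cos 37° = 6.15
Summing: 14.01 km east, 2.07 km north → (14.01, 2.07).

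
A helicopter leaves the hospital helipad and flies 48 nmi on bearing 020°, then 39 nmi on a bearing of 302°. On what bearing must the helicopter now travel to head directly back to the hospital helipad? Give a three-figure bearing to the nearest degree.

Leg 1 (020°, 48 nmi): east 48 sin 20° = 16.42, north 48 cos 20° = 45.11
Leg 2 (302°, 39 nmi): east 39 sin 302° = -33.07, north 39 cos 302° = 20.67
Net displacement: -16.66 east, 65.77 north. Direction back to start is (16.66, -65.77): bearing = atan2(16.66, -65.77) mod 360° = 165.79° ≈ 166°.

166°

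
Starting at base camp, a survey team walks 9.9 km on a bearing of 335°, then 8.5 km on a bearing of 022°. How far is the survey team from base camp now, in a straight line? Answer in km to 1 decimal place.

Leg 1 (335°, 9.9 km): east 9.9 sin 335° = -4.18, north 9.9 cos 335° = 8.97
Leg 2 (022°, 8.5 km): east 8.5 sin 22° = 3.18, north 8.5 cos 22° = 7.88
Net: -1.00 east, 16.85 north. Distance = √((-1.00)² + (16.85)²) = 16.883 km.

16.9 km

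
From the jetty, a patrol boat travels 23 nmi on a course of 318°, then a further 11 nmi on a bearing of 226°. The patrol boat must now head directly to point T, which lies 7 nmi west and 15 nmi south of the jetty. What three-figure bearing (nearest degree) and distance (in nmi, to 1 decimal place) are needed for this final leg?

Leg 1 (318°, 23 nmi): east 23 sin 318° = -15.39, north 23 cos 318° = 17.09
Leg 2 (226°, 11 nmi): east 11 sin 226° = -7.91, north 11 cos 226° = -7.64
Current position: (-23.30, 9.45). Target: (-7, -15). Remaining: Δeast = 16.30, Δnorth = -24.45.
Bearing = atan2(16.30, -24.45) mod 360° = 146.31°; distance = √((16.30)² + (-24.45)²) = 29.388 nmi.

146°, 29.4 nmi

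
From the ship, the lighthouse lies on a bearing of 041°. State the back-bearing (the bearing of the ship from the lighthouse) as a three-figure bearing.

Back-bearing = 041° + 180° = 221°.

221°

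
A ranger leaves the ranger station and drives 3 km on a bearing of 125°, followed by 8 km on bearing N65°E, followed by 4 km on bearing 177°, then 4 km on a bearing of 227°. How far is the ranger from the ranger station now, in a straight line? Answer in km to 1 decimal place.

Leg 1 (125°, 3 km): east 3 sin 125° = 2.46, north 3 cos 125° = -1.72
Leg 2 (N65°E, 8 km): east 8 sin 65° = 7.25, north 8 cos 65° = 3.38
Leg 3 (177°, 4 km): east 4 sin 177° = 0.21, north 4 cos 177° = -3.99
Leg 4 (227°, 4 km): east 4 sin 227° = -2.93, north 4 cos 227° = -2.73
Net: 6.99 east, -5.06 north. Distance = √((6.99)² + (-5.06)²) = 8.632 km.

8.6 km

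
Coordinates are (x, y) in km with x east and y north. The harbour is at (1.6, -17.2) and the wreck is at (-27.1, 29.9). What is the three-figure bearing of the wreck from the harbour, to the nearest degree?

Δeast = -27.1 − 1.6 = -28.70; Δnorth = 29.9 − -17.2 = 47.10.
Bearing = atan2(Δeast, Δnorth) mod 360° = 328.64° ≈ 329°.

329°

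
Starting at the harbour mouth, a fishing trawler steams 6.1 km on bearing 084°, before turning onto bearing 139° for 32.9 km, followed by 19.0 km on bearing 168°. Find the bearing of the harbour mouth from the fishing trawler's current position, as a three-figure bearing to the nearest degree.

Leg 1 (084°, 6.1 km): east 6.1 sin 84° = 6.07, north 6.1 cos 84° = 0.64
Leg 2 (139°, 32.9 km): east 32.9 sin 139° = 21.58, north 32.9 cos 139° = -24.83
Leg 3 (168°, 19.0 km): east 19.0 sin 168° = 3.95, north 19.0 cos 168° = -18.58
Net displacement: 31.60 east, -42.78 north. Direction back to start is (-31.60, 42.78): bearing = atan2(-31.60, 42.78) mod 360° = 323.55° ≈ 324°.

324°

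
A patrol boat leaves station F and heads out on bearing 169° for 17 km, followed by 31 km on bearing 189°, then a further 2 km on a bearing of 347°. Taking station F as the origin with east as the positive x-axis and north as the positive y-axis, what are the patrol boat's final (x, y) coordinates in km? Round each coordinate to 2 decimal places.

(-2.06, -45.36)

Leg 1 (169°, 17 km): east 17 sin 169° = 3.24, north 17 cos 169° = -16.69
Leg 2 (189°, 31 km): east 31 sin 189° = -4.85, north 31 cos 189° = -30.62
Leg 3 (347°, 2 km): east 2 sin 347° = -0.45, north 2 cos 347° = 1.95
Summing: -2.06 km east, -45.36 km north → (-2.06, -45.36).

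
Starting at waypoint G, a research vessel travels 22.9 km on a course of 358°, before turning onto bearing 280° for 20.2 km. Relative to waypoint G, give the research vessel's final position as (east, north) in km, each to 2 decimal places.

Leg 1 (358°, 22.9 km): east 22.9 sin 358° = -0.80, north 22.9 cos 358° = 22.89
Leg 2 (280°, 20.2 km): east 20.2 sin 280° = -19.89, north 20.2 cos 280° = 3.51
Summing: -20.69 km east, 26.39 km north → (-20.69, 26.39).

(-20.69, 26.39)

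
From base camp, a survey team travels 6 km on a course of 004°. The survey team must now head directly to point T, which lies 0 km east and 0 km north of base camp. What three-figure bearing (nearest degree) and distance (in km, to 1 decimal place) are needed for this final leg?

Leg 1 (004°, 6 km): east 6 sin 4° = 0.42, north 6 cos 4° = 5.99
Current position: (0.42, 5.99). Target: (0, 0). Remaining: Δeast = -0.42, Δnorth = -5.99.
Bearing = atan2(-0.42, -5.99) mod 360° = 184.00°; distance = √((-0.42)² + (-5.99)²) = 6.000 km.

184°, 6.0 km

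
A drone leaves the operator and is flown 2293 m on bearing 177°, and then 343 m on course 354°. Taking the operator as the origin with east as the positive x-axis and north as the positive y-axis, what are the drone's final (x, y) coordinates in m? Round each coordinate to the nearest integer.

Leg 1 (177°, 2293 m): east 2293 sin 177° = 120.01, north 2293 cos 177° = -2289.86
Leg 2 (354°, 343 m): east 343 sin 354° = -35.85, north 343 cos 354° = 341.12
Summing: 84.15 m east, -1948.74 m north → (84, -1949).

(84, -1949)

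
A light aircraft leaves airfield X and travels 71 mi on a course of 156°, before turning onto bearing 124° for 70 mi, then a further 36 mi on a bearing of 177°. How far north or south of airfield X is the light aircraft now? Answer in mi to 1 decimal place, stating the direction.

Leg 1 (156°, 71 mi): east 71 sin 156° = 28.88, north 71 cos 156° = -64.86
Leg 2 (124°, 70 mi): east 70 sin 124° = 58.03, north 70 cos 124° = -39.14
Leg 3 (177°, 36 mi): east 36 sin 177° = 1.88, north 36 cos 177° = -35.95
Net north component: -139.96 mi.

140.0 mi south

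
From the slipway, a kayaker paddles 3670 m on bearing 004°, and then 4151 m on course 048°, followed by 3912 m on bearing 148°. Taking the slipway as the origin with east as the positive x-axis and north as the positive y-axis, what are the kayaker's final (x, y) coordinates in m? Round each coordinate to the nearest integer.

Leg 1 (004°, 3670 m): east 3670 sin 4° = 256.01, north 3670 cos 4° = 3661.06
Leg 2 (048°, 4151 m): east 4151 sin 48° = 3084.79, north 4151 cos 48° = 2777.56
Leg 3 (148°, 3912 m): east 3912 sin 148° = 2073.04, north 3912 cos 148° = -3317.56
Summing: 5413.84 m east, 3121.06 m north → (5414, 3121).

(5414, 3121)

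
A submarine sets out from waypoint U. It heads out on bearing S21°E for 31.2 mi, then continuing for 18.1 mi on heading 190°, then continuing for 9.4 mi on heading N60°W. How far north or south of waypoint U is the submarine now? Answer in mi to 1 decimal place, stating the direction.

Leg 1 (S21°E, 31.2 mi): east 31.2 sin 159° = 11.18, north 31.2 cos 159° = -29.13
Leg 2 (190°, 18.1 mi): east 18.1 sin 190° = -3.14, north 18.1 cos 190° = -17.83
Leg 3 (N60°W, 9.4 mi): east 9.4 sin 300° = -8.14, north 9.4 cos 300° = 4.70
Net north component: -42.25 mi.

42.3 mi south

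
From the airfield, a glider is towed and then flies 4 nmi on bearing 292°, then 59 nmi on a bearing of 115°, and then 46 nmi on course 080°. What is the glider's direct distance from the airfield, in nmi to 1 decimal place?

96.3 nmi

Leg 1 (292°, 4 nmi): east 4 sin 292° = -3.71, north 4 cos 292° = 1.50
Leg 2 (115°, 59 nmi): east 59 sin 115° = 53.47, north 59 cos 115° = -24.93
Leg 3 (080°, 46 nmi): east 46 sin 80° = 45.30, north 46 cos 80° = 7.99
Net: 95.06 east, -15.45 north. Distance = √((95.06)² + (-15.45)²) = 96.312 nmi.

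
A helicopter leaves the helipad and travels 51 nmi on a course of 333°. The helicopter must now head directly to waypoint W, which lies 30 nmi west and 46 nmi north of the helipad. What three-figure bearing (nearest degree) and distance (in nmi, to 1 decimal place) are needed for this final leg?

275°, 6.9 nmi

Leg 1 (333°, 51 nmi): east 51 sin 333° = -23.15, north 51 cos 333° = 45.44
Current position: (-23.15, 45.44). Target: (-30, 46). Remaining: Δeast = -6.85, Δnorth = 0.56.
Bearing = atan2(-6.85, 0.56) mod 360° = 274.66°; distance = √((-6.85)² + (0.56)²) = 6.869 nmi.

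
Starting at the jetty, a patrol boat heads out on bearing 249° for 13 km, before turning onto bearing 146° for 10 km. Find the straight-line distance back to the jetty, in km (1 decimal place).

Leg 1 (249°, 13 km): east 13 sin 249° = -12.14, north 13 cos 249° = -4.66
Leg 2 (146°, 10 km): east 10 sin 146° = 5.59, north 10 cos 146° = -8.29
Net: -6.54 east, -12.95 north. Distance = √((-6.54)² + (-12.95)²) = 14.509 km.

14.5 km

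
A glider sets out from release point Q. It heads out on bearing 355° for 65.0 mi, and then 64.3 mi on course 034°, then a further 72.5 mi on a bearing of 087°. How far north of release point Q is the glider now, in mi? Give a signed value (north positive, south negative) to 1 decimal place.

Leg 1 (355°, 65.0 mi): east 65.0 sin 355° = -5.67, north 65.0 cos 355° = 64.75
Leg 2 (034°, 64.3 mi): east 64.3 sin 34° = 35.96, north 64.3 cos 34° = 53.31
Leg 3 (087°, 72.5 mi): east 72.5 sin 87° = 72.40, north 72.5 cos 87° = 3.79
Net north component: 121.85 mi.

121.9 mi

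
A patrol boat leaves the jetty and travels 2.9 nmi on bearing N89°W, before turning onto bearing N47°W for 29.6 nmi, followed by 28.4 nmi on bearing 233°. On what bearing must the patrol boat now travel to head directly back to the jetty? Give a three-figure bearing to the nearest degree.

Leg 1 (N89°W, 2.9 nmi): east 2.9 sin 271° = -2.90, north 2.9 cos 271° = 0.05
Leg 2 (N47°W, 29.6 nmi): east 29.6 sin 313° = -21.65, north 29.6 cos 313° = 20.19
Leg 3 (233°, 28.4 nmi): east 28.4 sin 233° = -22.68, north 28.4 cos 233° = -17.09
Net displacement: -47.23 east, 3.15 north. Direction back to start is (47.23, -3.15): bearing = atan2(47.23, -3.15) mod 360° = 93.81° ≈ 094°.

094°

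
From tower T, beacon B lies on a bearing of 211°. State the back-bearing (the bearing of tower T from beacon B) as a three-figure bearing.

Back-bearing = 211° − 180° = 031°.

031°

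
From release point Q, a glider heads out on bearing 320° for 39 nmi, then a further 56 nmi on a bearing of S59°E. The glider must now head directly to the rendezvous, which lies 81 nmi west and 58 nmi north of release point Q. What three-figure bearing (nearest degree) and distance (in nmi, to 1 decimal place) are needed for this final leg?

299°, 118.5 nmi

Leg 1 (320°, 39 nmi): east 39 sin 320° = -25.07, north 39 cos 320° = 29.88
Leg 2 (S59°E, 56 nmi): east 56 sin 121° = 48.00, north 56 cos 121° = -28.84
Current position: (22.93, 1.03). Target: (-81, 58). Remaining: Δeast = -103.93, Δnorth = 56.97.
Bearing = atan2(-103.93, 56.97) mod 360° = 298.73°; distance = √((-103.93)² + (56.97)²) = 118.521 nmi.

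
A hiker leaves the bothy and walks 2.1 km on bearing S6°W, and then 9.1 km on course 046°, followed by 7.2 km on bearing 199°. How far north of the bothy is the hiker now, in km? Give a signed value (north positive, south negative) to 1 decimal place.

Leg 1 (S6°W, 2.1 km): east 2.1 sin 186° = -0.22, north 2.1 cos 186° = -2.09
Leg 2 (046°, 9.1 km): east 9.1 sin 46° = 6.55, north 9.1 cos 46° = 6.32
Leg 3 (199°, 7.2 km): east 7.2 sin 199° = -2.34, north 7.2 cos 199° = -6.81
Net north component: -2.57 km.

-2.6 km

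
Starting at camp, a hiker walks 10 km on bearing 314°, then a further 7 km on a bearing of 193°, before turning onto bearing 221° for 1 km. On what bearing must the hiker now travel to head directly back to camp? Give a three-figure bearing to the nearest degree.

086°

Leg 1 (314°, 10 km): east 10 sin 314° = -7.19, north 10 cos 314° = 6.95
Leg 2 (193°, 7 km): east 7 sin 193° = -1.57, north 7 cos 193° = -6.82
Leg 3 (221°, 1 km): east 1 sin 221° = -0.66, north 1 cos 221° = -0.75
Net displacement: -9.42 east, -0.63 north. Direction back to start is (9.42, 0.63): bearing = atan2(9.42, 0.63) mod 360° = 86.18° ≈ 086°.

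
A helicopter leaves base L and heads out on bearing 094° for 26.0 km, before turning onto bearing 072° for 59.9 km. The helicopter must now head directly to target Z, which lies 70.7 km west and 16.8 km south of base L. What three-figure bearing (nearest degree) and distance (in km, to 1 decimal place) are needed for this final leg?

Leg 1 (094°, 26.0 km): east 26.0 sin 94° = 25.94, north 26.0 cos 94° = -1.81
Leg 2 (072°, 59.9 km): east 59.9 sin 72° = 56.97, north 59.9 cos 72° = 18.51
Current position: (82.90, 16.70). Target: (-70.7, -16.8). Remaining: Δeast = -153.60, Δnorth = -33.50.
Bearing = atan2(-153.60, -33.50) mod 360° = 257.70°; distance = √((-153.60)² + (-33.50)²) = 157.215 km.

258°, 157.2 km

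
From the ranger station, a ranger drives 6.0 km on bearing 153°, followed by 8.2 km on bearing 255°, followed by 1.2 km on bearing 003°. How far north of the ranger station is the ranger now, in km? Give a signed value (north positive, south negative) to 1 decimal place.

Leg 1 (153°, 6.0 km): east 6.0 sin 153° = 2.72, north 6.0 cos 153° = -5.35
Leg 2 (255°, 8.2 km): east 8.2 sin 255° = -7.92, north 8.2 cos 255° = -2.12
Leg 3 (003°, 1.2 km): east 1.2 sin 3° = 0.06, north 1.2 cos 3° = 1.20
Net north component: -6.27 km.

-6.3 km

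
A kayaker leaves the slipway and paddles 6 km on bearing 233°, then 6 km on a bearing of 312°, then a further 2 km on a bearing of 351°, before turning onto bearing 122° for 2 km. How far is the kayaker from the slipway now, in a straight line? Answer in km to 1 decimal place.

Leg 1 (233°, 6 km): east 6 sin 233° = -4.79, north 6 cos 233° = -3.61
Leg 2 (312°, 6 km): east 6 sin 312° = -4.46, north 6 cos 312° = 4.01
Leg 3 (351°, 2 km): east 2 sin 351° = -0.31, north 2 cos 351° = 1.98
Leg 4 (122°, 2 km): east 2 sin 122° = 1.70, north 2 cos 122° = -1.06
Net: -7.87 east, 1.32 north. Distance = √((-7.87)² + (1.32)²) = 7.977 km.

8.0 km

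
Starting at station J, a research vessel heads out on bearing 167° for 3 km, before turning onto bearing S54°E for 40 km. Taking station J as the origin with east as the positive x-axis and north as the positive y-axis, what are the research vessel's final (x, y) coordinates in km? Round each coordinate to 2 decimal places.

(33.04, -26.43)

Leg 1 (167°, 3 km): east 3 sin 167° = 0.67, north 3 cos 167° = -2.92
Leg 2 (S54°E, 40 km): east 40 sin 126° = 32.36, north 40 cos 126° = -23.51
Summing: 33.04 km east, -26.43 km north → (33.04, -26.43).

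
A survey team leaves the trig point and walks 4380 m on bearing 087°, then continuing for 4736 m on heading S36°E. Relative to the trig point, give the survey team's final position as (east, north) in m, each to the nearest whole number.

(7158, -3602)

Leg 1 (087°, 4380 m): east 4380 sin 87° = 4374.00, north 4380 cos 87° = 229.23
Leg 2 (S36°E, 4736 m): east 4736 sin 144° = 2783.75, north 4736 cos 144° = -3831.50
Summing: 7157.75 m east, -3602.27 m north → (7158, -3602).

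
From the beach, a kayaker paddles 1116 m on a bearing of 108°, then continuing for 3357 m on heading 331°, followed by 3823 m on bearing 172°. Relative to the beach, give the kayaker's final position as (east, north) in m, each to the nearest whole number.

Leg 1 (108°, 1116 m): east 1116 sin 108° = 1061.38, north 1116 cos 108° = -344.86
Leg 2 (331°, 3357 m): east 3357 sin 331° = -1627.51, north 3357 cos 331° = 2936.10
Leg 3 (172°, 3823 m): east 3823 sin 172° = 532.06, north 3823 cos 172° = -3785.79
Summing: -34.07 m east, -1194.56 m north → (-34, -1195).

(-34, -1195)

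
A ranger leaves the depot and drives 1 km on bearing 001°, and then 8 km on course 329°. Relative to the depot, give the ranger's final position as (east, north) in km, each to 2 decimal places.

Leg 1 (001°, 1 km): east 1 sin 1° = 0.02, north 1 cos 1° = 1.00
Leg 2 (329°, 8 km): east 8 sin 329° = -4.12, north 8 cos 329° = 6.86
Summing: -4.10 km east, 7.86 km north → (-4.10, 7.86).

(-4.10, 7.86)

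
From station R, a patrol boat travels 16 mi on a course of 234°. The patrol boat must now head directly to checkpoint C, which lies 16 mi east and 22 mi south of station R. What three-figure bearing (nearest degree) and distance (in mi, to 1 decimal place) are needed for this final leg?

Leg 1 (234°, 16 mi): east 16 sin 234° = -12.94, north 16 cos 234° = -9.40
Current position: (-12.94, -9.40). Target: (16, -22). Remaining: Δeast = 28.94, Δnorth = -12.60.
Bearing = atan2(28.94, -12.60) mod 360° = 113.52°; distance = √((28.94)² + (-12.60)²) = 31.566 mi.

114°, 31.6 mi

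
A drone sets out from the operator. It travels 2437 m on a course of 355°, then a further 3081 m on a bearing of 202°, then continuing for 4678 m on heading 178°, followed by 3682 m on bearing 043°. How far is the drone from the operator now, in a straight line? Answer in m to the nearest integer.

2743 m

Leg 1 (355°, 2437 m): east 2437 sin 355° = -212.40, north 2437 cos 355° = 2427.73
Leg 2 (202°, 3081 m): east 3081 sin 202° = -1154.16, north 3081 cos 202° = -2856.65
Leg 3 (178°, 4678 m): east 4678 sin 178° = 163.26, north 4678 cos 178° = -4675.15
Leg 4 (043°, 3682 m): east 3682 sin 43° = 2511.12, north 3682 cos 43° = 2692.84
Net: 1307.82 east, -2411.23 north. Distance = √((1307.82)² + (-2411.23)²) = 2743.069 m.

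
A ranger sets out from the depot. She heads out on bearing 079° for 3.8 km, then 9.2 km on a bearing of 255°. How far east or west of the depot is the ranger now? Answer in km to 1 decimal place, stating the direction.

5.2 km west

Leg 1 (079°, 3.8 km): east 3.8 sin 79° = 3.73, north 3.8 cos 79° = 0.73
Leg 2 (255°, 9.2 km): east 9.2 sin 255° = -8.89, north 9.2 cos 255° = -2.38
Net east component: -5.16 km.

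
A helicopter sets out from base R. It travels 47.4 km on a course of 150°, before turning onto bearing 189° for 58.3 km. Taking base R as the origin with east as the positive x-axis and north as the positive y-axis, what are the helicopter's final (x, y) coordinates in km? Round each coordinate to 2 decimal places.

(14.58, -98.63)

Leg 1 (150°, 47.4 km): east 47.4 sin 150° = 23.70, north 47.4 cos 150° = -41.05
Leg 2 (189°, 58.3 km): east 58.3 sin 189° = -9.12, north 58.3 cos 189° = -57.58
Summing: 14.58 km east, -98.63 km north → (14.58, -98.63).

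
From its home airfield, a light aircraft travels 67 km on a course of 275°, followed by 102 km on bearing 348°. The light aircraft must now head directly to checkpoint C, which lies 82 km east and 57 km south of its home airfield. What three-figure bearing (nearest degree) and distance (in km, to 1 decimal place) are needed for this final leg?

134°, 235.2 km

Leg 1 (275°, 67 km): east 67 sin 275° = -66.75, north 67 cos 275° = 5.84
Leg 2 (348°, 102 km): east 102 sin 348° = -21.21, north 102 cos 348° = 99.77
Current position: (-87.95, 105.61). Target: (82, -57). Remaining: Δeast = 169.95, Δnorth = -162.61.
Bearing = atan2(169.95, -162.61) mod 360° = 133.74°; distance = √((169.95)² + (-162.61)²) = 235.215 km.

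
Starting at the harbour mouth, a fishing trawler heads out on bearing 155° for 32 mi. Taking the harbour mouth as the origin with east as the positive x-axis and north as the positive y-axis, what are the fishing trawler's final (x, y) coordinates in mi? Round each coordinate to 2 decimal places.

Leg 1 (155°, 32 mi): east 32 sin 155° = 13.52, north 32 cos 155° = -29.00
Summing: 13.52 mi east, -29.00 mi north → (13.52, -29.00).

(13.52, -29.00)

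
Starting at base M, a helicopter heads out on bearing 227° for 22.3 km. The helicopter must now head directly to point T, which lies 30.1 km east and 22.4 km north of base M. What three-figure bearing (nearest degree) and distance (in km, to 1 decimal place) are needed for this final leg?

051°, 59.7 km

Leg 1 (227°, 22.3 km): east 22.3 sin 227° = -16.31, north 22.3 cos 227° = -15.21
Current position: (-16.31, -15.21). Target: (30.1, 22.4). Remaining: Δeast = 46.41, Δnorth = 37.61.
Bearing = atan2(46.41, 37.61) mod 360° = 50.98°; distance = √((46.41)² + (37.61)²) = 59.735 km.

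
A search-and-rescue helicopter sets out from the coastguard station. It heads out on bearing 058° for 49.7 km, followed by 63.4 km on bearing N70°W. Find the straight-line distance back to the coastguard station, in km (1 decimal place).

51.1 km

Leg 1 (058°, 49.7 km): east 49.7 sin 58° = 42.15, north 49.7 cos 58° = 26.34
Leg 2 (N70°W, 63.4 km): east 63.4 sin 290° = -59.58, north 63.4 cos 290° = 21.68
Net: -17.43 east, 48.02 north. Distance = √((-17.43)² + (48.02)²) = 51.086 km.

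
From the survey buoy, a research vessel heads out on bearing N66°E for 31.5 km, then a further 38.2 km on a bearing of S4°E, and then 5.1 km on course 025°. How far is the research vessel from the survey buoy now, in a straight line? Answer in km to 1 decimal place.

Leg 1 (N66°E, 31.5 km): east 31.5 sin 66° = 28.78, north 31.5 cos 66° = 12.81
Leg 2 (S4°E, 38.2 km): east 38.2 sin 176° = 2.66, north 38.2 cos 176° = -38.11
Leg 3 (025°, 5.1 km): east 5.1 sin 25° = 2.16, north 5.1 cos 25° = 4.62
Net: 33.60 east, -20.67 north. Distance = √((33.60)² + (-20.67)²) = 39.447 km.

39.4 km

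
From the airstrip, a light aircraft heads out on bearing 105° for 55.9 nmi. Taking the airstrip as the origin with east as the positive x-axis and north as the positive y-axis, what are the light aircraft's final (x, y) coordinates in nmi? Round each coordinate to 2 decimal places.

Leg 1 (105°, 55.9 nmi): east 55.9 sin 105° = 54.00, north 55.9 cos 105° = -14.47
Summing: 54.00 nmi east, -14.47 nmi north → (54.00, -14.47).

(54.00, -14.47)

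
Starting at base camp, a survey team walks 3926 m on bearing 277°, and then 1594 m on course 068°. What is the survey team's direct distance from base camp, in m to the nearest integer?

2647 m

Leg 1 (277°, 3926 m): east 3926 sin 277° = -3896.74, north 3926 cos 277° = 478.46
Leg 2 (068°, 1594 m): east 1594 sin 68° = 1477.93, north 1594 cos 68° = 597.12
Net: -2418.81 east, 1075.58 north. Distance = √((-2418.81)² + (1075.58)²) = 2647.167 m.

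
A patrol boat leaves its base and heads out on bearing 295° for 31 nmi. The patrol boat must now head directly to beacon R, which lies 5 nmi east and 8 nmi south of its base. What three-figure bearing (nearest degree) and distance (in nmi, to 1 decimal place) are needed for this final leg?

Leg 1 (295°, 31 nmi): east 31 sin 295° = -28.10, north 31 cos 295° = 13.10
Current position: (-28.10, 13.10). Target: (5, -8). Remaining: Δeast = 33.10, Δnorth = -21.10.
Bearing = atan2(33.10, -21.10) mod 360° = 122.52°; distance = √((33.10)² + (-21.10)²) = 39.250 nmi.

123°, 39.3 nmi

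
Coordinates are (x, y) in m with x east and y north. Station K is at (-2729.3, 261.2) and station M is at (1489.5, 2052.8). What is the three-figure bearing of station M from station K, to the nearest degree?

067°

Δeast = 1489.5 − -2729.3 = 4218.80; Δnorth = 2052.8 − 261.2 = 1791.60.
Bearing = atan2(Δeast, Δnorth) mod 360° = 66.99° ≈ 067°.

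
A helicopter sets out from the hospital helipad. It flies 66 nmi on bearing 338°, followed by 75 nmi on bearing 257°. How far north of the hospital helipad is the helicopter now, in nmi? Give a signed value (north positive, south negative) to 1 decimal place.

44.3 nmi

Leg 1 (338°, 66 nmi): east 66 sin 338° = -24.72, north 66 cos 338° = 61.19
Leg 2 (257°, 75 nmi): east 75 sin 257° = -73.08, north 75 cos 257° = -16.87
Net north component: 44.32 nmi.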